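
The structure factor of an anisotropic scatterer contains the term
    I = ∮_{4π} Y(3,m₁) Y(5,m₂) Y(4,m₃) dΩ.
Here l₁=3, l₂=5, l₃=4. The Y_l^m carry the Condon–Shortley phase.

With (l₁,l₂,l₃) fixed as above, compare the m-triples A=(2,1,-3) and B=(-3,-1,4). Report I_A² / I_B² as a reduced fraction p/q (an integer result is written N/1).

121/12

l's match ⇒ only the (l;m) 3-j factors differ between A and B.
A: triangle coeff Δ(3,5,4) = 1/180180; Σ_t [0,1]: t=0:+1/17280 t=1:−1/1440 = -11/17280; (3j)²=11/468 [(3 5 4; 2 1 -3)], sign=+1
B: triangle coeff Δ(3,5,4) = 1/180180; Σ_t [4,4]: t=4:+1/34560 = 1/34560; (3j)²=1/429 [(3 5 4; -3 -1 4)], sign=+1
I_A²/I_B² = (11/468)/(1/429) = 121/12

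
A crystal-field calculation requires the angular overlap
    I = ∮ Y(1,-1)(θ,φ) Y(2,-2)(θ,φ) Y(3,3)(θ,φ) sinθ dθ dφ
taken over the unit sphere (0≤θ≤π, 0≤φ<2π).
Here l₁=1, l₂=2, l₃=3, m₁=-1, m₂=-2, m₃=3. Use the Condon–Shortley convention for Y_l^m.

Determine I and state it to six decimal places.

Rules hold: Σm=0, L=6 even, 1≤3≤3.
N = 3·5·7 = 105
Δ = 0!·2!·4!/7! = 1/105
Racah Σ t=0..0: t=0:+1/4 = 1/4
⇒ 3j(1 2 3; 0 0 0)² = 3/35, sgn -1
Racah Σ t=0..0: t=0:+1/48 = 1/48
⇒ 3j(1 2 3; -1 -2 3)² = 1/7, sgn +1
4πI² = N·(3j₀)²·(3jₘ)² = 9/7
I = -1·√(1.28571/4π) = -0.31986543

-0.319865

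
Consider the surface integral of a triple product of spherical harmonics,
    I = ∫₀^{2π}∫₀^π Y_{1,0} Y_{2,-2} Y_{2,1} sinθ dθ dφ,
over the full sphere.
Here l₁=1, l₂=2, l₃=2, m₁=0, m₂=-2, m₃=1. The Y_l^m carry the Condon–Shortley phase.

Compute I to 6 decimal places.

Σmᵢ = -1 ≠ 0, so the φ-integral vanishes; I = 0

0.000000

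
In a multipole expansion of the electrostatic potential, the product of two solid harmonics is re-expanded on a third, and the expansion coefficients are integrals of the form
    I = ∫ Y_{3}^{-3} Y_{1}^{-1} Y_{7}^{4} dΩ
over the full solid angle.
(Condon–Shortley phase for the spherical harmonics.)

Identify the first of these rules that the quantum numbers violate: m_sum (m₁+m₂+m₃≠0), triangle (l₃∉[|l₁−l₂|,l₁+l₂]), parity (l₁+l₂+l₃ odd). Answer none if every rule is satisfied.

triangle

Σmᵢ = 0  ✓
l₃∈[|l₁−l₂|,l₁+l₂]=[2,4], have l₃=7  ✗
Σlᵢ = 11 ⇒ odd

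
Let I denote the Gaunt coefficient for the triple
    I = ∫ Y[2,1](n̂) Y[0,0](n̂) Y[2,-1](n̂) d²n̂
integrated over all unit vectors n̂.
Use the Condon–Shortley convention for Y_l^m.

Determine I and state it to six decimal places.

-0.282095

m-sum 0 ✓  L=4 even ✓  2≤2≤2 ✓
Π(2lᵢ+1) = 5×1×5 = 25
triangle coeff Δ(2,0,2) = 1/5
Σ_t [0,0]: t=0:+1/4 = 1/4
(3j)²=1/5 [(2 0 2; 0 0 0)], sign=+1
Σ_t [0,0]: t=0:+1/6 = 1/6
(3j)²=1/5 [(2 0 2; 1 0 -1)], sign=-1
⇒ 4πI² = 1/1
I = (-1)√(1/1/(4π)) = -0.28209479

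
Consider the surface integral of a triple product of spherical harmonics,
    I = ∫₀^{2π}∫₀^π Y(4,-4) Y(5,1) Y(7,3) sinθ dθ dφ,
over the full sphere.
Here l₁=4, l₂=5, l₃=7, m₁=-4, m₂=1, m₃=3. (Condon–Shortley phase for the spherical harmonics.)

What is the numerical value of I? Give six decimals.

0.147559

m-sum 0 ✓  L=16 even ✓  1≤7≤9 ✓
Π(2lᵢ+1) = 9×11×15 = 1485
triangle coeff Δ(4,5,7) = 1/6126120
Σ_t [0,2]: t=0:+1/69120 t=1:−1/20736 t=2:+1/69120 = -1/51840
(3j)²=280/21879 [(4 5 7; 0 0 0)], sign=+1
Σ_t [2,2]: t=2:+1/829440 = 1/829440
(3j)²=35/2431 [(4 5 7; -4 1 3)], sign=+1
⇒ 4πI² = 147000/537251
I = (+1)√(147000/537251/(4π)) = 0.14755880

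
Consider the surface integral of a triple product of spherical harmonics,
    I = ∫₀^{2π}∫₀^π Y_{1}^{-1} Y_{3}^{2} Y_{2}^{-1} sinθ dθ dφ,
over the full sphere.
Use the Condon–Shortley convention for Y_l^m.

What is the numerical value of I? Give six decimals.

0.261169

m-sum 0 ✓  L=6 even ✓  2≤2≤4 ✓
Π(2lᵢ+1) = 3×7×5 = 105
triangle coeff Δ(1,3,2) = 1/105
Σ_t [1,1]: t=1:−1/4 = -1/4
(3j)²=3/35 [(1 3 2; 0 0 0)], sign=-1
Σ_t [2,2]: t=2:+1/12 = 1/12
(3j)²=2/21 [(1 3 2; -1 2 -1)], sign=-1
⇒ 4πI² = 6/7
I = (+1)√(6/7/(4π)) = 0.26116903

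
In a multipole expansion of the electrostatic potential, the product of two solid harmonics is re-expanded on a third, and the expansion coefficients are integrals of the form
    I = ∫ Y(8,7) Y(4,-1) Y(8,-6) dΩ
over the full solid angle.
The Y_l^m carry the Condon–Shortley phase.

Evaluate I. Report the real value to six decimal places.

Rules hold: Σm=0, L=20 even, 4≤8≤12.
N = 17·9·17 = 2601
Δ = 4!·12!·4!/21! = 1/185175900
Racah Σ t=0..4: t=0:+1/557383680 t=1:−1/21772800 t=2:+1/8294400 t=3:−1/21772800 t=4:+1/557383680 = 1/30965760
⇒ 3j(8 4 8; 0 0 0)² = 36/4199, sgn +1
Racah Σ t=0..1: t=0:+1/5748019200 t=1:−1/11496038400 = 1/11496038400
⇒ 3j(8 4 8; 7 -1 -6)² = 13/1938, sgn +1
4πI² = N·(3j₀)²·(3jₘ)² = 54/361
I = +1·√(0.149584/4π) = 0.10910342

0.109103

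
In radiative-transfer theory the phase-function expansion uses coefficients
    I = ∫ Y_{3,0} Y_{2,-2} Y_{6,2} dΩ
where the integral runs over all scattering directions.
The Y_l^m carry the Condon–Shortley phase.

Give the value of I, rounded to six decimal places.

0.000000

triangle: need 1≤l₃≤5, have 6; I=0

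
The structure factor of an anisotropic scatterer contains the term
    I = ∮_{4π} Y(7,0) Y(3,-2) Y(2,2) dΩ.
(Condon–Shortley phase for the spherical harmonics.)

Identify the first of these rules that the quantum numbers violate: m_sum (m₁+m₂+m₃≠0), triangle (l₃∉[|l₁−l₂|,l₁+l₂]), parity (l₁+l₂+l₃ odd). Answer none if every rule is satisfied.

triangle

Σmᵢ = 0  ✓
l₃∈[|l₁−l₂|,l₁+l₂]=[4,10], have l₃=2  ✗
Σlᵢ = 12 ⇒ even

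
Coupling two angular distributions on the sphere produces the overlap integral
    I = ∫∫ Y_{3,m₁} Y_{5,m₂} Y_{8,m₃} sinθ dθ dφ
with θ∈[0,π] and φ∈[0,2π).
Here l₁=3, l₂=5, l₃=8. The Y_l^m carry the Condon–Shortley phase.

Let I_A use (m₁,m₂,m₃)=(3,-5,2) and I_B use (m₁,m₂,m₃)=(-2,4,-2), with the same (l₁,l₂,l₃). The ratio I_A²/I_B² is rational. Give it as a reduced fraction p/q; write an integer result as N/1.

1/60

Same 3,5,8: normalisation and zero-m 3j drop out of the ratio.
A: Δ: 0! 6! 10! / 17! → 1/136136; sum: t=0:+1/2612736000 = 1/2612736000; 3j²(3 5 8; 3 -5 2) = Δ·Π!·Σ² = 1/136136  (sign +1)
B: Δ: 0! 6! 10! / 17! → 1/136136; sum: t=0:+1/43545600 = 1/43545600; 3j²(3 5 8; -2 4 -2) = Δ·Π!·Σ² = 15/34034  (sign +1)
I_A²/I_B² = (1/136136)/(15/34034) = 1/60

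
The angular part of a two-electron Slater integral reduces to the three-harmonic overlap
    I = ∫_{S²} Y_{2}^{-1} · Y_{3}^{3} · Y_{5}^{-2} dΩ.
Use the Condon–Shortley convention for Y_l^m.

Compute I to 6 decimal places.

0.063396

m-sum 0 ✓  L=10 even ✓  1≤5≤5 ✓
Π(2lᵢ+1) = 5×7×11 = 385
triangle coeff Δ(2,3,5) = 1/2310
Σ_t [0,0]: t=0:+1/144 = 1/144
(3j)²=10/231 [(2 3 5; 0 0 0)], sign=-1
Σ_t [0,0]: t=0:+1/4320 = 1/4320
(3j)²=1/330 [(2 3 5; -1 3 -2)], sign=-1
⇒ 4πI² = 5/99
I = (+1)√(5/99/(4π)) = 0.06339609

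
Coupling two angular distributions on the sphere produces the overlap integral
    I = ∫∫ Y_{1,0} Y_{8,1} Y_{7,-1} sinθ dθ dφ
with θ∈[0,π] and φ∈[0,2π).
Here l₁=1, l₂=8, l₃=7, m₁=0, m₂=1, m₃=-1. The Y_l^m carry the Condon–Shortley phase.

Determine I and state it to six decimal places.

-0.242860

m-sum 0 ✓  L=16 even ✓  7≤7≤9 ✓
Π(2lᵢ+1) = 3×17×15 = 765
triangle coeff Δ(1,8,7) = 1/2040
Σ_t [1,1]: t=1:−1/25401600 = -1/25401600
(3j)²=8/255 [(1 8 7; 0 0 0)], sign=+1
Σ_t [1,1]: t=1:−1/29030400 = -1/29030400
(3j)²=21/680 [(1 8 7; 0 1 -1)], sign=-1
⇒ 4πI² = 63/85
I = (-1)√(63/85/(4π)) = -0.24285994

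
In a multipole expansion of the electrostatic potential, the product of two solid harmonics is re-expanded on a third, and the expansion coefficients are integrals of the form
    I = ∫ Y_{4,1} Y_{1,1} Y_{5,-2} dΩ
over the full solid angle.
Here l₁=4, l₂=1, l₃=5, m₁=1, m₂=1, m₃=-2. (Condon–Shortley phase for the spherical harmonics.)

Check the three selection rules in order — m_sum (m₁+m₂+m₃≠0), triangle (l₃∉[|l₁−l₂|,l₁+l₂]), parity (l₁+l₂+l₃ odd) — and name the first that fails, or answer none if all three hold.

Σmᵢ = 0  ✓
l₃∈[|l₁−l₂|,l₁+l₂]=[3,5], have l₃=5  ✓
Σlᵢ = 10 ⇒ even  ✓

none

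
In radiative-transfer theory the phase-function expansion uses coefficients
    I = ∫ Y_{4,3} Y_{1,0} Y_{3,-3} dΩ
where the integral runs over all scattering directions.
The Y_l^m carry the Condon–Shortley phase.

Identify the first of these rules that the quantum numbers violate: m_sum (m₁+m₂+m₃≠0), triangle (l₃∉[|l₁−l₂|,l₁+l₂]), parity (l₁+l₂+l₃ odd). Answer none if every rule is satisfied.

none

azimuthal sum: 3 + 0 − 3 = 0  ✓
3 ≤ 3 ≤ 5 (triangle on l)  ✓
L = 4 + 1 + 3 = 8 (even)  ✓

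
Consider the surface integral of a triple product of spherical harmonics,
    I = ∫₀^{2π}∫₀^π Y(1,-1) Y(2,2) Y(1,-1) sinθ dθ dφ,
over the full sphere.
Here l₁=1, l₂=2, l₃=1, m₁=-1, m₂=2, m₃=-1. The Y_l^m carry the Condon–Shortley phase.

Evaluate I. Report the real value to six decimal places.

Rules hold: Σm=0, L=4 even, 1≤1≤3.
N = 3·5·3 = 45
Δ = 2!·0!·2!/5! = 1/30
Racah Σ t=1..1: t=1:−1/1 = -1/1
⇒ 3j(1 2 1; 0 0 0)² = 2/15, sgn +1
Racah Σ t=2..2: t=2:+1/4 = 1/4
⇒ 3j(1 2 1; -1 2 -1)² = 1/5, sgn +1
4πI² = N·(3j₀)²·(3jₘ)² = 6/5
I = +1·√(1.2/4π) = 0.30901936

0.309019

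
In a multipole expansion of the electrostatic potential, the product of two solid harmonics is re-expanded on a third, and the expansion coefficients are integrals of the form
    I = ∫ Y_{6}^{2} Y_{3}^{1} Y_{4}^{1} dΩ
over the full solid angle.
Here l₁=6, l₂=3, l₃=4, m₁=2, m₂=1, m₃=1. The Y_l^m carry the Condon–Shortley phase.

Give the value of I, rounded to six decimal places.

0.000000

Σmᵢ = 4 ≠ 0, so the φ-integral vanishes; I = 0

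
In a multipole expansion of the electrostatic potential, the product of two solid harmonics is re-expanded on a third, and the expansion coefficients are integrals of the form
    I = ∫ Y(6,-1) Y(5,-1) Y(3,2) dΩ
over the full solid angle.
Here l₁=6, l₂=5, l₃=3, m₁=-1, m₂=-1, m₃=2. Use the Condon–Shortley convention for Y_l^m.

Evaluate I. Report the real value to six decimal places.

Rules hold: Σm=0, L=14 even, 1≤3≤11.
N = 13·11·7 = 1001
Δ = 8!·4!·2!/15! = 1/675675
Racah Σ t=3..5: t=3:−1/8640 t=4:+1/2304 t=5:−1/8640 = 7/34560
⇒ 3j(6 5 3; 0 0 0)² = 7/429, sgn -1
Racah Σ t=3..4: t=3:−1/17280 t=4:+1/6912 = 1/11520
⇒ 3j(6 5 3; -1 -1 2)² = 2/143, sgn -1
4πI² = N·(3j₀)²·(3jₘ)² = 98/429
I = +1·√(0.228438/4π) = 0.13482780

0.134828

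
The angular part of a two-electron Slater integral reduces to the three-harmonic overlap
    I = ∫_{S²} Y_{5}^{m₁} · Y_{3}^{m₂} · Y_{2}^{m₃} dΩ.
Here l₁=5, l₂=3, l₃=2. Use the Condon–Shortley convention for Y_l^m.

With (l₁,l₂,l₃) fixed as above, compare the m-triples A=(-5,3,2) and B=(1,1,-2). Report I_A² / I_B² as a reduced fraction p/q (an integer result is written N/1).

Shared (l₁,l₂,l₃)=(5,3,2): N and (l;000)² cancel in I_A²/I_B².
A: Δ = 6!·4!·0!/11! = 1/2310; Racah Σ t=6..6: t=6:+1/17280 = 1/17280; ⇒ 3j(5 3 2; -5 3 2)² = 1/11, sgn +1
B: Δ = 6!·4!·0!/11! = 1/2310; Racah Σ t=4..4: t=4:+1/1152 = 1/1152; ⇒ 3j(5 3 2; 1 1 -2)² = 1/154, sgn +1
I_A²/I_B² = (1/11)/(1/154) = 14/1

14/1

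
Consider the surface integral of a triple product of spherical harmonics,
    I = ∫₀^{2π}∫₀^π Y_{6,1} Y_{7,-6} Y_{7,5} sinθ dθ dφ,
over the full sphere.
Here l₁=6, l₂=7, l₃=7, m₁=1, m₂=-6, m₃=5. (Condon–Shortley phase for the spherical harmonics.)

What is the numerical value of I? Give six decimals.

-0.100056

Checks pass: Σm=0; 20 even; l₃=7∈[1,13].
(2·6+1)(2·7+1)(2·7+1) = 2925
Δ: 6! 6! 8! / 21! → 1/2444321880
sum: t=0:+1/2612736000 t=1:−1/20736000 t=2:+1/1658880 t=3:−1/746496 t=4:+1/1658880 t=5:−1/20736000 t=6:+1/2612736000 = -1/4354560
3j²(6 7 7; 0 0 0) = Δ·Π!·Σ² = 1000/138567  (sign +1)
sum: t=0:+1/435456000 t=1:−1/232243200 = -1/497664000
3j²(6 7 7; 1 -6 5) = Δ·Π!·Σ² = 77/12920  (sign -1)
combine: 4πI² = 2925·1000/138567·77/12920 = 13125/104329
take √, sign -1: I = -0.10005578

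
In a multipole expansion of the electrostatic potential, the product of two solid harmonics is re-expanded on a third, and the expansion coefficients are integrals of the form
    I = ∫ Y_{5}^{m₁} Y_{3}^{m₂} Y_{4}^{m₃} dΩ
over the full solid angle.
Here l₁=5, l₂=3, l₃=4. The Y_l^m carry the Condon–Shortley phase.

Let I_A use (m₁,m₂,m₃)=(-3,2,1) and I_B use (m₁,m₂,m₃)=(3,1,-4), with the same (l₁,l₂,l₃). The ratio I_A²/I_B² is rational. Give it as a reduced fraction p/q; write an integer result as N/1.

5/112

l's match ⇒ only the (l;m) 3-j factors differ between A and B.
A: triangle coeff Δ(5,3,4) = 1/180180; Σ_t [3,4]: t=3:−1/1440 t=4:+1/1152 = 1/5760; (3j)²=1/858 [(5 3 4; -3 2 1)], sign=-1
B: triangle coeff Δ(5,3,4) = 1/180180; Σ_t [2,2]: t=2:+1/5760 = 1/5760; (3j)²=56/2145 [(5 3 4; 3 1 -4)], sign=+1
I_A²/I_B² = (1/858)/(56/2145) = 5/112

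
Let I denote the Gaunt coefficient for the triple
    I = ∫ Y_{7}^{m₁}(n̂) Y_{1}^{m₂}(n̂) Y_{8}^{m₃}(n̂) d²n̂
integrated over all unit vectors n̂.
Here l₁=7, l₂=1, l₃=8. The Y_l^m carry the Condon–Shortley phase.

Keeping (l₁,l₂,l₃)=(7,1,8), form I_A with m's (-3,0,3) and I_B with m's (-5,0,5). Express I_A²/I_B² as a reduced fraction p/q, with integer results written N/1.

55/39

l's match ⇒ only the (l;m) 3-j factors differ between A and B.
A: triangle coeff Δ(7,1,8) = 1/2040; Σ_t [0,0]: t=0:+1/87091200 = 1/87091200; (3j)²=11/408 [(7 1 8; -3 0 3)], sign=-1
B: triangle coeff Δ(7,1,8) = 1/2040; Σ_t [0,0]: t=0:+1/958003200 = 1/958003200; (3j)²=13/680 [(7 1 8; -5 0 5)], sign=-1
I_A²/I_B² = (11/408)/(13/680) = 55/39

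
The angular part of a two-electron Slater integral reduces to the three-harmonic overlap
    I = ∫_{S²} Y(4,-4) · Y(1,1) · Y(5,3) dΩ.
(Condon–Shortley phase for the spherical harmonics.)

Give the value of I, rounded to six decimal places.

-0.049106

Rules hold: Σm=0, L=10 even, 3≤5≤5.
N = 9·3·11 = 297
Δ = 0!·8!·2!/11! = 1/495
Racah Σ t=0..0: t=0:+1/576 = 1/576
⇒ 3j(4 1 5; 0 0 0)² = 5/99, sgn -1
Racah Σ t=0..0: t=0:+1/80640 = 1/80640
⇒ 3j(4 1 5; -4 1 3)² = 1/495, sgn +1
4πI² = N·(3j₀)²·(3jₘ)² = 1/33
I = -1·√(0.030303/4π) = -0.04910640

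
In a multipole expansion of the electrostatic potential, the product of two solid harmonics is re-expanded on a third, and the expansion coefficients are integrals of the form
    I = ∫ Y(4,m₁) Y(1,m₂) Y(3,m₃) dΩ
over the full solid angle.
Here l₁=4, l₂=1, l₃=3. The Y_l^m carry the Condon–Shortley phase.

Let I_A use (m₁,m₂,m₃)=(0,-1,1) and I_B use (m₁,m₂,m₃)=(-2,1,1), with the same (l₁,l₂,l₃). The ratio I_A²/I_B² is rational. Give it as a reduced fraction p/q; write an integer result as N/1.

Same 4,1,3: normalisation and zero-m 3j drop out of the ratio.
A: Δ: 2! 6! 0! / 9! → 1/252; sum: t=0:+1/96 = 1/96; 3j²(4 1 3; 0 -1 1) = Δ·Π!·Σ² = 1/42  (sign +1)
B: Δ: 2! 6! 0! / 9! → 1/252; sum: t=2:+1/96 = 1/96; 3j²(4 1 3; -2 1 1) = Δ·Π!·Σ² = 5/84  (sign +1)
I_A²/I_B² = (1/42)/(5/84) = 2/5

2/5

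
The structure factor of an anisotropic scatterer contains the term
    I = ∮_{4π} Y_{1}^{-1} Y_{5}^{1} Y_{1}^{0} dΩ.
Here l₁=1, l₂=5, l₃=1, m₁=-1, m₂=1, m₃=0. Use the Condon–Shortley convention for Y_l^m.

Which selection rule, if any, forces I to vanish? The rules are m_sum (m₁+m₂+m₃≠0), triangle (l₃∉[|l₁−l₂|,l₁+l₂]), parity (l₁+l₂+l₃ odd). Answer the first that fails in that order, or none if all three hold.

triangle

m₁+m₂+m₃ = -1 + 1 + 0 = 0  ✓
triangle: |1−5|=4 ≤ l₃=1 ≤ 1+5=6  ✗
parity: l₁+l₂+l₃ = 7 is odd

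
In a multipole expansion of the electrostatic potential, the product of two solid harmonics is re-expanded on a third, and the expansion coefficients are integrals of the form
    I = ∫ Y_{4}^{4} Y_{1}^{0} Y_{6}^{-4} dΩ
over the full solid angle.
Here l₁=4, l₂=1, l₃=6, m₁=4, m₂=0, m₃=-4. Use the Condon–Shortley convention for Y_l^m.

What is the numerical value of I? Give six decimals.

|4−1|≤6≤4+1 violated ⇒ I = 0

0.000000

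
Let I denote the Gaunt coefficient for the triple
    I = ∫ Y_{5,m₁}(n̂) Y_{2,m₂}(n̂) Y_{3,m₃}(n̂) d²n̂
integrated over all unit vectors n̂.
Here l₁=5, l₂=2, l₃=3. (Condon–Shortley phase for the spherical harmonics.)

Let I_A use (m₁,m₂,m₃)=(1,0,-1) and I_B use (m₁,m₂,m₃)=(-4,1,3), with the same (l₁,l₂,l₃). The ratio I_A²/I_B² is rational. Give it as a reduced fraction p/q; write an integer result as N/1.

15/14

l's match ⇒ only the (l;m) 3-j factors differ between A and B.
A: triangle coeff Δ(5,2,3) = 1/2310; Σ_t [2,2]: t=2:+1/192 = 1/192; (3j)²=3/77 [(5 2 3; 1 0 -1)], sign=+1
B: triangle coeff Δ(5,2,3) = 1/2310; Σ_t [3,3]: t=3:−1/4320 = -1/4320; (3j)²=2/55 [(5 2 3; -4 1 3)], sign=-1
I_A²/I_B² = (3/77)/(2/55) = 15/14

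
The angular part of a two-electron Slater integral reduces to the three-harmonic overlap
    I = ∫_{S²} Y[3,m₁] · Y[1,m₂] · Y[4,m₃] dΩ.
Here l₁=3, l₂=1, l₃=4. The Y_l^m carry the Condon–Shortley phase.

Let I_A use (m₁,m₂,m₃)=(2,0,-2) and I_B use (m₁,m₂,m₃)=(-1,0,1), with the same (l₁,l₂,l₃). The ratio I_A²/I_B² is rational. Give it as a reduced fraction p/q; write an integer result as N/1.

Same 3,1,4: normalisation and zero-m 3j drop out of the ratio.
A: Δ: 0! 6! 2! / 9! → 1/252; sum: t=0:+1/120 = 1/120; 3j²(3 1 4; 2 0 -2) = Δ·Π!·Σ² = 1/21  (sign +1)
B: Δ: 0! 6! 2! / 9! → 1/252; sum: t=0:+1/48 = 1/48; 3j²(3 1 4; -1 0 1) = Δ·Π!·Σ² = 5/84  (sign -1)
I_A²/I_B² = (1/21)/(5/84) = 4/5

4/5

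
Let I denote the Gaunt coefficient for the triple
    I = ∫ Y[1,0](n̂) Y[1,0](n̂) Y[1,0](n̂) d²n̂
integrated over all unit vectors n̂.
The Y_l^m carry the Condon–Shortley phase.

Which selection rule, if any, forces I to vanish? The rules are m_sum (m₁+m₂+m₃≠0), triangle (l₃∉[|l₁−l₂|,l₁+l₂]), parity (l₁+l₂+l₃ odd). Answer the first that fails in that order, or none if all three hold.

parity

azimuthal sum: 0 + 0 + 0 = 0  ✓
0 ≤ 1 ≤ 2 (triangle on l)  ✓
L = 1 + 1 + 1 = 3 (odd)  ✗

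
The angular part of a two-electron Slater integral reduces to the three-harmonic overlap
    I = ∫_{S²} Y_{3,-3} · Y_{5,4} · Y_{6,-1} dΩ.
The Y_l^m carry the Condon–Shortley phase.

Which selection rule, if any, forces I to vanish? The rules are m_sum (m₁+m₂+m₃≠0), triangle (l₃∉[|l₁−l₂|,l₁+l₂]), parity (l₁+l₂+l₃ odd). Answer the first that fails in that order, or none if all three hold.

azimuthal sum: -3 + 4 − 1 = 0  ✓
2 ≤ 6 ≤ 8 (triangle on l)  ✓
L = 3 + 5 + 6 = 14 (even)  ✓

none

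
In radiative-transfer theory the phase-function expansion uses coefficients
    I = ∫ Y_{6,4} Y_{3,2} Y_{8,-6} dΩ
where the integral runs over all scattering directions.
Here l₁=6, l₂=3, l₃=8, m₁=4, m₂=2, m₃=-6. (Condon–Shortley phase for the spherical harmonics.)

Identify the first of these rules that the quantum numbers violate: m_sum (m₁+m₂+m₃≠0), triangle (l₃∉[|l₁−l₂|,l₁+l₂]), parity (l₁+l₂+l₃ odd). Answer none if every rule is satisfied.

parity

azimuthal sum: 4 + 2 − 6 = 0  ✓
3 ≤ 8 ≤ 9 (triangle on l)  ✓
L = 6 + 3 + 8 = 17 (odd)  ✗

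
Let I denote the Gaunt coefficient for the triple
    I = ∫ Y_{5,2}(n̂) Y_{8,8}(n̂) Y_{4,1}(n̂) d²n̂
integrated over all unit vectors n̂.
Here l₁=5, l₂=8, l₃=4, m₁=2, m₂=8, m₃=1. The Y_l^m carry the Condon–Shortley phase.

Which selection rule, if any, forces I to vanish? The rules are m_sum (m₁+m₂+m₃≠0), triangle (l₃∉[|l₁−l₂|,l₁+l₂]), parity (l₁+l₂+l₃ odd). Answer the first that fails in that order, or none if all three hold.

Σmᵢ = 11  ✗
l₃∈[|l₁−l₂|,l₁+l₂]=[3,13], have l₃=4
Σlᵢ = 17 ⇒ odd

m_sum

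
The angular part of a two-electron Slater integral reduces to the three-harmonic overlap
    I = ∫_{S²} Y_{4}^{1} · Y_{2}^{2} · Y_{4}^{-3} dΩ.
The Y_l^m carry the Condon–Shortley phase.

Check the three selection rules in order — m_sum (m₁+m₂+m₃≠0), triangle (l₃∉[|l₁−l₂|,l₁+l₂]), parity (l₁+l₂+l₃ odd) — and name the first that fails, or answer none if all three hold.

azimuthal sum: 1 + 2 − 3 = 0  ✓
2 ≤ 4 ≤ 6 (triangle on l)  ✓
L = 4 + 2 + 4 = 10 (even)  ✓

none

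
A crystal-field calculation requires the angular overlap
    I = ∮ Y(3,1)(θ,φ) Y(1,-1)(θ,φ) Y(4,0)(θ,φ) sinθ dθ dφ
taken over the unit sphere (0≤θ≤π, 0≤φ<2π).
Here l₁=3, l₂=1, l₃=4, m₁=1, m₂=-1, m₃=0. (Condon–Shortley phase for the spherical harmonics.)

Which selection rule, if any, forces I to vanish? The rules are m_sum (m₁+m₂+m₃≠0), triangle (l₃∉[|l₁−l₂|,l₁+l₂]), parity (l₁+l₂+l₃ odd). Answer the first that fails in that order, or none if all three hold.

Σmᵢ = 0  ✓
l₃∈[|l₁−l₂|,l₁+l₂]=[2,4], have l₃=4  ✓
Σlᵢ = 8 ⇒ even  ✓

none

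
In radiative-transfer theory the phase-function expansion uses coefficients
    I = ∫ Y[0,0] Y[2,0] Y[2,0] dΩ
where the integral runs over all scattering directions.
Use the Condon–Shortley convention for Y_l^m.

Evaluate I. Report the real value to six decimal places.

Rules hold: Σm=0, L=4 even, 2≤2≤2.
N = 1·5·5 = 25
Δ = 0!·0!·4!/5! = 1/5
Racah Σ t=0..0: t=0:+1/4 = 1/4
⇒ 3j(0 2 2; 0 0 0)² = 1/5, sgn +1
(m-triple is (0,0,0) — same symbol as above.)
4πI² = N·(3j₀)²·(3jₘ)² = 1/1
I = +1·√(1/4π) = 0.28209479

0.282095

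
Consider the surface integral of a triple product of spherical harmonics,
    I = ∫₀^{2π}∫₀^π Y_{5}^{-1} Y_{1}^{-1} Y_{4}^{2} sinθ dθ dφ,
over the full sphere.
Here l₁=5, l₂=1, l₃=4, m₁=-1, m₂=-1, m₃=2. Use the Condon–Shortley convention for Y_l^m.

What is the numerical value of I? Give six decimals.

-0.120286

Checks pass: Σm=0; 10 even; l₃=4∈[4,6].
(2·5+1)(2·1+1)(2·4+1) = 297
Δ: 2! 8! 0! / 11! → 1/495
sum: t=1:−1/576 = -1/576
3j²(5 1 4; 0 0 0) = Δ·Π!·Σ² = 5/99  (sign -1)
sum: t=0:+1/2880 = 1/2880
3j²(5 1 4; -1 -1 2) = Δ·Π!·Σ² = 2/165  (sign +1)
combine: 4πI² = 297·5/99·2/165 = 2/11
take √, sign -1: I = -0.12028562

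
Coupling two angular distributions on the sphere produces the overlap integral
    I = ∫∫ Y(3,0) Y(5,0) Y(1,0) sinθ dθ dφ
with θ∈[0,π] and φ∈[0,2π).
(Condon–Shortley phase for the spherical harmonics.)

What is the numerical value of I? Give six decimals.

0.000000

l₃=1 ∉ [2,8] — triangle fails ⇒ I = 0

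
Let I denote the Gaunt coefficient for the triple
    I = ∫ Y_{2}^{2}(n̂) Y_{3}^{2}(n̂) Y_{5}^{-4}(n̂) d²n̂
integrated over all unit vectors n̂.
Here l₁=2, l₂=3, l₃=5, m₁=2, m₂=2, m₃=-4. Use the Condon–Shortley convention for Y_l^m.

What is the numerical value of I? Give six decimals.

Rules hold: Σm=0, L=10 even, 1≤5≤5.
N = 5·7·11 = 385
Δ = 0!·4!·6!/11! = 1/2310
Racah Σ t=0..0: t=0:+1/144 = 1/144
⇒ 3j(2 3 5; 0 0 0)² = 10/231, sgn -1
Racah Σ t=0..0: t=0:+1/2880 = 1/2880
⇒ 3j(2 3 5; 2 2 -4)² = 3/55, sgn -1
4πI² = N·(3j₀)²·(3jₘ)² = 10/11
I = +1·√(0.909091/4π) = 0.26896683

0.268967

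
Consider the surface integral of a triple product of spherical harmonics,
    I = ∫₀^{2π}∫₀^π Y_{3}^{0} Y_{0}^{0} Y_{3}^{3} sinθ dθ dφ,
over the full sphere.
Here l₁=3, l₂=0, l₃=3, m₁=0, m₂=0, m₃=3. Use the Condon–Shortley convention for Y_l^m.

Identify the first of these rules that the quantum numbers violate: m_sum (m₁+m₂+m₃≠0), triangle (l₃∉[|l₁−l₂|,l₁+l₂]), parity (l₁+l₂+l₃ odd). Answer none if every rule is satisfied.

m_sum

m₁+m₂+m₃ = 0 + 0 + 3 = 3  ✗
triangle: |3−0|=3 ≤ l₃=3 ≤ 3+0=3
parity: l₁+l₂+l₃ = 6 is even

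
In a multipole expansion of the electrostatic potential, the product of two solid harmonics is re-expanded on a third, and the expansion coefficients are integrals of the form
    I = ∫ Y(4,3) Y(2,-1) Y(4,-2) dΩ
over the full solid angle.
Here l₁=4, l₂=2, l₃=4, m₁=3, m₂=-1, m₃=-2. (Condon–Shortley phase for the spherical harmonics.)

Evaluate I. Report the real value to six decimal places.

-0.187702

Checks pass: Σm=0; 10 even; l₃=4∈[2,6].
(2·4+1)(2·2+1)(2·4+1) = 405
Δ: 2! 6! 2! / 11! → 1/13860
sum: t=0:+1/192 t=1:−1/36 t=2:+1/192 = -5/288
3j²(4 2 4; 0 0 0) = Δ·Π!·Σ² = 20/693  (sign -1)
sum: t=0:+1/240 t=1:−1/1440 = 1/288
3j²(4 2 4; 3 -1 -2) = Δ·Π!·Σ² = 5/132  (sign +1)
combine: 4πI² = 405·20/693·5/132 = 375/847
take √, sign -1: I = -0.18770204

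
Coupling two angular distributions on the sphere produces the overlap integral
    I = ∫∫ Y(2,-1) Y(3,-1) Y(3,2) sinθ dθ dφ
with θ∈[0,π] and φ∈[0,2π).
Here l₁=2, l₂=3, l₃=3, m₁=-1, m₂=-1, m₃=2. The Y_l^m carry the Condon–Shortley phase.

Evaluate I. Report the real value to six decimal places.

m-sum 0 ✓  L=8 even ✓  1≤3≤5 ✓
Π(2lᵢ+1) = 5×7×7 = 245
triangle coeff Δ(2,3,3) = 1/3780
Σ_t [0,2]: t=0:+1/24 t=1:−1/4 t=2:+1/24 = -1/6
(3j)²=4/105 [(2 3 3; 0 0 0)], sign=+1
Σ_t [1,2]: t=1:−1/12 t=2:+1/48 = -1/16
(3j)²=1/28 [(2 3 3; -1 -1 2)], sign=+1
⇒ 4πI² = 1/3
I = (+1)√(1/3/(4π)) = 0.16286750

0.162868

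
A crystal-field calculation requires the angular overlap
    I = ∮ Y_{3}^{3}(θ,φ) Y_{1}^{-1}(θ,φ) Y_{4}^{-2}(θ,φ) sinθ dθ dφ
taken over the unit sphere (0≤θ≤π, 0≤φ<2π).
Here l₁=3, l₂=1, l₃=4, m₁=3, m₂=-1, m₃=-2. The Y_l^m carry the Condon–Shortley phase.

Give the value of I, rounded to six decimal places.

0.061558

Rules hold: Σm=0, L=8 even, 2≤4≤4.
N = 7·3·9 = 189
Δ = 0!·6!·2!/9! = 1/252
Racah Σ t=0..0: t=0:+1/36 = 1/36
⇒ 3j(3 1 4; 0 0 0)² = 4/63, sgn +1
Racah Σ t=0..0: t=0:+1/1440 = 1/1440
⇒ 3j(3 1 4; 3 -1 -2)² = 1/252, sgn +1
4πI² = N·(3j₀)²·(3jₘ)² = 1/21
I = +1·√(0.047619/4π) = 0.06155813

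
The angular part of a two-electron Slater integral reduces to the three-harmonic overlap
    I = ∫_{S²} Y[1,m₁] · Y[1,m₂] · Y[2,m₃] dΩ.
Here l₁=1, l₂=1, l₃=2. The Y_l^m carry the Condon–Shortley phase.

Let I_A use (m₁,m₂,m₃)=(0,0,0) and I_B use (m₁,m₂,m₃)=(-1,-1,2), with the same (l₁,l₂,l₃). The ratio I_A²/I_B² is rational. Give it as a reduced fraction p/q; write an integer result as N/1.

2/3

Same 1,1,2: normalisation and zero-m 3j drop out of the ratio.
A: Δ: 0! 2! 2! / 5! → 1/30; sum: t=0:+1/1 = 1/1; 3j²(1 1 2; 0 0 0) = Δ·Π!·Σ² = 2/15  (sign +1)
B: Δ: 0! 2! 2! / 5! → 1/30; sum: t=0:+1/4 = 1/4; 3j²(1 1 2; -1 -1 2) = Δ·Π!·Σ² = 1/5  (sign +1)
I_A²/I_B² = (2/15)/(1/5) = 2/3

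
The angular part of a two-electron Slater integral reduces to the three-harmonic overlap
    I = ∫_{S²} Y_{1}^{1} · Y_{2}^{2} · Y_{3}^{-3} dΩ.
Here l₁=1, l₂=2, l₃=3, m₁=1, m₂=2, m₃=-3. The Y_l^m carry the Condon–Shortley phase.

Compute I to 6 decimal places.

m-sum 0 ✓  L=6 even ✓  1≤3≤3 ✓
Π(2lᵢ+1) = 3×5×7 = 105
triangle coeff Δ(1,2,3) = 1/105
Σ_t [0,0]: t=0:+1/4 = 1/4
(3j)²=3/35 [(1 2 3; 0 0 0)], sign=-1
Σ_t [0,0]: t=0:+1/48 = 1/48
(3j)²=1/7 [(1 2 3; 1 2 -3)], sign=+1
⇒ 4πI² = 9/7
I = (-1)√(9/7/(4π)) = -0.31986543

-0.319865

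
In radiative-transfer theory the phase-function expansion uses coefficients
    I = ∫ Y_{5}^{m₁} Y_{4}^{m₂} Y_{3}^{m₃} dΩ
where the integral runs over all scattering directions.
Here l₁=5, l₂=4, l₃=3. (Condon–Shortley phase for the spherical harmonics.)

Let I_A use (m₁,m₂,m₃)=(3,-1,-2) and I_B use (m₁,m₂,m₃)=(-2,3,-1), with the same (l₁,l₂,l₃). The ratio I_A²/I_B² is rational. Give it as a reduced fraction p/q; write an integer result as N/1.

Shared (l₁,l₂,l₃)=(5,4,3): N and (l;000)² cancel in I_A²/I_B².
A: Δ = 6!·4!·2!/13! = 1/180180; Racah Σ t=1..2: t=1:−1/1440 t=2:+1/1152 = 1/5760; ⇒ 3j(5 4 3; 3 -1 -2)² = 1/858, sgn -1
B: Δ = 6!·4!·2!/13! = 1/180180; Racah Σ t=5..6: t=5:−1/960 t=6:+1/4320 = -7/8640; ⇒ 3j(5 4 3; -2 3 -1)² = 343/12870, sgn -1
I_A²/I_B² = (1/858)/(343/12870) = 15/343

15/343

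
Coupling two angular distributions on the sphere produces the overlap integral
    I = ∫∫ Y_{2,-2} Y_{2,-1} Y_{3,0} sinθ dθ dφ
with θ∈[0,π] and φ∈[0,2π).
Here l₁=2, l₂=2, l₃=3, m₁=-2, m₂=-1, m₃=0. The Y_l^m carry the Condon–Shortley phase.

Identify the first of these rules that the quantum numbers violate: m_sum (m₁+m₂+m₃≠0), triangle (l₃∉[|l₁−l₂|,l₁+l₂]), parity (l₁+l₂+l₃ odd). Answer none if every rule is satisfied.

m₁+m₂+m₃ = -2 − 1 + 0 = -3  ✗
triangle: |2−2|=0 ≤ l₃=3 ≤ 2+2=4
parity: l₁+l₂+l₃ = 7 is odd

m_sum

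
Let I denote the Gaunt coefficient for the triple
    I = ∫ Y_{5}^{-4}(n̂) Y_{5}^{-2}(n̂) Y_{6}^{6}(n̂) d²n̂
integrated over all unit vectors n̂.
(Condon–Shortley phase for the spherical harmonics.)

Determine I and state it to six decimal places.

-0.161540

Checks pass: Σm=0; 16 even; l₃=6∈[0,10].
(2·5+1)(2·5+1)(2·6+1) = 1573
Δ: 4! 6! 6! / 17! → 1/28588560
sum: t=0:+1/345600 t=1:−1/13824 t=2:+1/5184 t=3:−1/13824 t=4:+1/345600 = 7/129600
3j²(5 5 6; 0 0 0) = Δ·Π!·Σ² = 80/7293  (sign +1)
sum: t=3:−1/3110400 = -1/3110400
3j²(5 5 6; -4 -2 6) = Δ·Π!·Σ² = 21/1105  (sign -1)
combine: 4πI² = 1573·80/7293·21/1105 = 1232/3757
take √, sign -1: I = -0.16153991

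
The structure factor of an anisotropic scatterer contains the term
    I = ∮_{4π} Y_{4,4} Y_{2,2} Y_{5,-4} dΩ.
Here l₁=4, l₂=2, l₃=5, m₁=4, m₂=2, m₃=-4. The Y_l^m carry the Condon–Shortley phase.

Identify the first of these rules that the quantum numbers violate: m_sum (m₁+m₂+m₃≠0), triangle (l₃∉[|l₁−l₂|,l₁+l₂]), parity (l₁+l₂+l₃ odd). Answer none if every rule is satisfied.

m₁+m₂+m₃ = 4 + 2 − 4 = 2  ✗
triangle: |4−2|=2 ≤ l₃=5 ≤ 4+2=6
parity: l₁+l₂+l₃ = 11 is odd

m_sum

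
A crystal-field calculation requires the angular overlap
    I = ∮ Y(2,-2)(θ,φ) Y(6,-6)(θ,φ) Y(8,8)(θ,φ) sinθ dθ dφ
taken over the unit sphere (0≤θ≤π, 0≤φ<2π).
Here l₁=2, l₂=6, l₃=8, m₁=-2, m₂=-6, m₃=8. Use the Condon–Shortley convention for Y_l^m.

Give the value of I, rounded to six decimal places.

0.362034

Rules hold: Σm=0, L=16 even, 4≤8≤8.
N = 5·13·17 = 1105
Δ = 0!·4!·12!/17! = 1/30940
Racah Σ t=0..0: t=0:+1/2073600 = 1/2073600
⇒ 3j(2 6 8; 0 0 0)² = 28/1105, sgn +1
Racah Σ t=0..0: t=0:+1/11496038400 = 1/11496038400
⇒ 3j(2 6 8; -2 -6 8)² = 1/17, sgn +1
4πI² = N·(3j₀)²·(3jₘ)² = 28/17
I = +1·√(1.64706/4π) = 0.36203422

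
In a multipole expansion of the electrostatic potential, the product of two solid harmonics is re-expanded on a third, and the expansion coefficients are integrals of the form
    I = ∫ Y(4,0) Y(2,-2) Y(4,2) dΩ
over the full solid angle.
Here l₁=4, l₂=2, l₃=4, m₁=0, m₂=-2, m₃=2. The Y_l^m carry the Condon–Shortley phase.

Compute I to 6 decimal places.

-0.190365

Rules hold: Σm=0, L=10 even, 2≤4≤6.
N = 9·5·9 = 405
Δ = 2!·6!·2!/11! = 1/13860
Racah Σ t=0..2: t=0:+1/192 t=1:−1/36 t=2:+1/192 = -5/288
⇒ 3j(4 2 4; 0 0 0)² = 20/693, sgn -1
Racah Σ t=0..0: t=0:+1/192 = 1/192
⇒ 3j(4 2 4; 0 -2 2)² = 3/77, sgn +1
4πI² = N·(3j₀)²·(3jₘ)² = 2700/5929
I = -1·√(0.455389/4π) = -0.19036462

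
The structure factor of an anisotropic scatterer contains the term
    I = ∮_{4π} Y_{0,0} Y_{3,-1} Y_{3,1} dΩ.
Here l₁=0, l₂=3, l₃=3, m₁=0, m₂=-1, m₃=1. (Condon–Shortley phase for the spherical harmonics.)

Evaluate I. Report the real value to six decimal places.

-0.282095

Checks pass: Σm=0; 6 even; l₃=3∈[3,3].
(2·0+1)(2·3+1)(2·3+1) = 49
Δ: 0! 0! 6! / 7! → 1/7
sum: t=0:+1/36 = 1/36
3j²(0 3 3; 0 0 0) = Δ·Π!·Σ² = 1/7  (sign -1)
sum: t=0:+1/48 = 1/48
3j²(0 3 3; 0 -1 1) = Δ·Π!·Σ² = 1/7  (sign +1)
combine: 4πI² = 49·1/7·1/7 = 1/1
take √, sign -1: I = -0.28209479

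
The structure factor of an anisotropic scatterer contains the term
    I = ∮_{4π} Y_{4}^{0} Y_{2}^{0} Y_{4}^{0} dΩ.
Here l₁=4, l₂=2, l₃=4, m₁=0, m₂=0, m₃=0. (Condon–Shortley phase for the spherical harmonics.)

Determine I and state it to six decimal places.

Checks pass: Σm=0; 10 even; l₃=4∈[2,6].
(2·4+1)(2·2+1)(2·4+1) = 405
Δ: 2! 6! 2! / 11! → 1/13860
sum: t=0:+1/192 t=1:−1/36 t=2:+1/192 = -5/288
3j²(4 2 4; 0 0 0) = Δ·Π!·Σ² = 20/693  (sign -1)
(m-triple is (0,0,0) — same symbol as above.)
combine: 4πI² = 405·20/693·20/693 = 2000/5929
take √, sign +1: I = 0.16383977

0.163840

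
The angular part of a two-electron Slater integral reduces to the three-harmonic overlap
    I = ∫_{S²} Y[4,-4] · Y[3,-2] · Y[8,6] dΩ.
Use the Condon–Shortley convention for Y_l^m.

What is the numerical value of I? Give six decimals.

l₃=8 ∉ [1,7] — triangle fails ⇒ I = 0

0.000000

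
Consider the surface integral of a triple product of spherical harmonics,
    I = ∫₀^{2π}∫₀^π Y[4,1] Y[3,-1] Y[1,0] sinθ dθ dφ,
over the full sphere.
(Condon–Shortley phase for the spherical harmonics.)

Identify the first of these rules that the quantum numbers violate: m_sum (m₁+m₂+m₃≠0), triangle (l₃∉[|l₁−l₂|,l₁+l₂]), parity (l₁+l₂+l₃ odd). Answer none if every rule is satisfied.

none

m₁+m₂+m₃ = 1 − 1 + 0 = 0  ✓
triangle: |4−3|=1 ≤ l₃=1 ≤ 4+3=7  ✓
parity: l₁+l₂+l₃ = 8 is even  ✓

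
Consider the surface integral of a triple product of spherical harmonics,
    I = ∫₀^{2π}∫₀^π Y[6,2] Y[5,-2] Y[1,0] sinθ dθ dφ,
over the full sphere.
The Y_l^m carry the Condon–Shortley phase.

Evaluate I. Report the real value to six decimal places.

m-sum 0 ✓  L=12 even ✓  1≤1≤11 ✓
Π(2lᵢ+1) = 13×11×3 = 429
triangle coeff Δ(6,5,1) = 1/858
Σ_t [5,5]: t=5:−1/14400 = -1/14400
(3j)²=6/143 [(6 5 1; 0 0 0)], sign=+1
Σ_t [3,3]: t=3:−1/30240 = -1/30240
(3j)²=16/429 [(6 5 1; 2 -2 0)], sign=+1
⇒ 4πI² = 96/143
I = (+1)√(96/143/(4π)) = 0.23113338

0.231133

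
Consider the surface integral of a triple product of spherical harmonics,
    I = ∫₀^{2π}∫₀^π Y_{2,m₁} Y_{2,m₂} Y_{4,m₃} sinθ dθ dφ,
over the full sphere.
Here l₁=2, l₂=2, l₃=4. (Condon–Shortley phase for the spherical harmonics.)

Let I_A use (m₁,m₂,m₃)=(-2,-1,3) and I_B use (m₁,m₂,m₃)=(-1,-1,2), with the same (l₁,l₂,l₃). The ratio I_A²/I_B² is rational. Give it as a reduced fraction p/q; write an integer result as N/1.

7/8

Same 2,2,4: normalisation and zero-m 3j drop out of the ratio.
A: Δ: 0! 4! 4! / 9! → 1/630; sum: t=0:+1/144 = 1/144; 3j²(2 2 4; -2 -1 3) = Δ·Π!·Σ² = 1/18  (sign -1)
B: Δ: 0! 4! 4! / 9! → 1/630; sum: t=0:+1/36 = 1/36; 3j²(2 2 4; -1 -1 2) = Δ·Π!·Σ² = 4/63  (sign +1)
I_A²/I_B² = (1/18)/(4/63) = 7/8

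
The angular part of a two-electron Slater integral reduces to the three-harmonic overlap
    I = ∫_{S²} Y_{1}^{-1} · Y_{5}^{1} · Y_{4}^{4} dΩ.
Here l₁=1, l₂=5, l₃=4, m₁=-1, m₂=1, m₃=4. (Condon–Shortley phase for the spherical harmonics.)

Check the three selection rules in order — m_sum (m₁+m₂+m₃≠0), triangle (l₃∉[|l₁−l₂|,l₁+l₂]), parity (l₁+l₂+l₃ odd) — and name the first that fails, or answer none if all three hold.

m_sum

Σmᵢ = 4  ✗
l₃∈[|l₁−l₂|,l₁+l₂]=[4,6], have l₃=4
Σlᵢ = 10 ⇒ even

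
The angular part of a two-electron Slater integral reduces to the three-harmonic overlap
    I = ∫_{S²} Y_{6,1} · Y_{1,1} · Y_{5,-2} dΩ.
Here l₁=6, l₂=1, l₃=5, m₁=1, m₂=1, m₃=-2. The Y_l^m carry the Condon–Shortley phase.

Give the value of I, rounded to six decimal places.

Checks pass: Σm=0; 12 even; l₃=5∈[5,7].
(2·6+1)(2·1+1)(2·5+1) = 429
Δ: 2! 10! 0! / 13! → 1/858
sum: t=1:−1/14400 = -1/14400
3j²(6 1 5; 0 0 0) = Δ·Π!·Σ² = 6/143  (sign +1)
sum: t=2:+1/60480 = 1/60480
3j²(6 1 5; 1 1 -2) = Δ·Π!·Σ² = 5/429  (sign -1)
combine: 4πI² = 429·6/143·5/429 = 30/143
take √, sign -1: I = -0.12920749

-0.129207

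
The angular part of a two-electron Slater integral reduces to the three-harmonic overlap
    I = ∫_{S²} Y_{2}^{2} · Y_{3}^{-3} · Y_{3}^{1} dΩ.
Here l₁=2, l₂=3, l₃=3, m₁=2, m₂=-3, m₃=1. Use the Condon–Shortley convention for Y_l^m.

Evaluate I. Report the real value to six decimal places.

0.132981

Rules hold: Σm=0, L=8 even, 1≤3≤5.
N = 5·7·7 = 245
Δ = 2!·2!·4!/9! = 1/3780
Racah Σ t=0..2: t=0:+1/24 t=1:−1/4 t=2:+1/24 = -1/6
⇒ 3j(2 3 3; 0 0 0)² = 4/105, sgn +1
Racah Σ t=0..0: t=0:+1/96 = 1/96
⇒ 3j(2 3 3; 2 -3 1)² = 1/42, sgn +1
4πI² = N·(3j₀)²·(3jₘ)² = 2/9
I = +1·√(0.222222/4π) = 0.13298076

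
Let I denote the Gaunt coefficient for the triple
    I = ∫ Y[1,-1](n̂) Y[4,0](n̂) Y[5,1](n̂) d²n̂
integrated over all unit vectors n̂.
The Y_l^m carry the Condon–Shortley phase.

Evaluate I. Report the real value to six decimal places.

-0.190188

Checks pass: Σm=0; 10 even; l₃=5∈[3,5].
(2·1+1)(2·4+1)(2·5+1) = 297
Δ: 0! 2! 8! / 11! → 1/495
sum: t=0:+1/576 = 1/576
3j²(1 4 5; 0 0 0) = Δ·Π!·Σ² = 5/99  (sign -1)
sum: t=0:+1/1152 = 1/1152
3j²(1 4 5; -1 0 1) = Δ·Π!·Σ² = 1/33  (sign +1)
combine: 4πI² = 297·5/99·1/33 = 5/11
take √, sign -1: I = -0.19018827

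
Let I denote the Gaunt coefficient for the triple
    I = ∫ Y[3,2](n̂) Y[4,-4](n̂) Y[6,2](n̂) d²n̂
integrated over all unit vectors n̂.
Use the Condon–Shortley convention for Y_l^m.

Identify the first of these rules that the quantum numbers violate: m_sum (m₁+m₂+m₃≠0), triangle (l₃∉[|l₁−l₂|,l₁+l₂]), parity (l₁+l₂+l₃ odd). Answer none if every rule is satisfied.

parity

m₁+m₂+m₃ = 2 − 4 + 2 = 0  ✓
triangle: |3−4|=1 ≤ l₃=6 ≤ 3+4=7  ✓
parity: l₁+l₂+l₃ = 13 is odd  ✗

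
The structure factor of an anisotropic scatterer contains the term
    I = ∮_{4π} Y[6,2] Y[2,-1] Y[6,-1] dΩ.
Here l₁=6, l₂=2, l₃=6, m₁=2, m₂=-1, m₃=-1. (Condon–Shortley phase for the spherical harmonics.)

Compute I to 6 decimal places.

m-sum 0 ✓  L=14 even ✓  4≤6≤8 ✓
Π(2lᵢ+1) = 13×5×13 = 845
triangle coeff Δ(6,2,6) = 1/90090
Σ_t [0,2]: t=0:+1/69120 t=1:−1/14400 t=2:+1/69120 = -7/172800
(3j)²=14/715 [(6 2 6; 0 0 0)], sign=-1
Σ_t [0,1]: t=0:+1/34560 t=1:−1/60480 = 1/80640
(3j)²=6/1001 [(6 2 6; 2 -1 -1)], sign=-1
⇒ 4πI² = 12/121
I = (+1)√(12/121/(4π)) = 0.08883682

0.088837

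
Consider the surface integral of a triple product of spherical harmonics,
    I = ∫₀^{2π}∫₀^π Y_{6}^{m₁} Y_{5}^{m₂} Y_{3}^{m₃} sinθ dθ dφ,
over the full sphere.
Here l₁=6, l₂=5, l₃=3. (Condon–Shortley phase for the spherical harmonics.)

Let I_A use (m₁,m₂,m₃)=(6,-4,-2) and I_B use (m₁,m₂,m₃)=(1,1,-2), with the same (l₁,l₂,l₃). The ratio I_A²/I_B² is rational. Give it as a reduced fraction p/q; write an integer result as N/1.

Shared (l₁,l₂,l₃)=(6,5,3): N and (l;000)² cancel in I_A²/I_B².
A: Δ = 8!·4!·2!/15! = 1/675675; Racah Σ t=0..0: t=0:+1/967680 = 1/967680; ⇒ 3j(6 5 3; 6 -4 -2)² = 3/91, sgn -1
B: Δ = 8!·4!·2!/15! = 1/675675; Racah Σ t=4..5: t=4:+1/6912 t=5:−1/17280 = 1/11520; ⇒ 3j(6 5 3; 1 1 -2)² = 2/143, sgn -1
I_A²/I_B² = (3/91)/(2/143) = 33/14

33/14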